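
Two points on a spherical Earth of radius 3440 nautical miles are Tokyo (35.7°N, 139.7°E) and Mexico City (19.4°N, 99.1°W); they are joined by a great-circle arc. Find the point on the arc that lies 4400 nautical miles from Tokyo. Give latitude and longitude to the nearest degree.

≈ 37°N, 124°W

Convert each endpoint to a unit vector on the sphere (x = cos φ cos λ, y = cos φ sin λ, z = sin φ).
The central angle between the endpoints is δ = arccos(p₁·p₂) ≈ 1.775 rad (101.7°). The total great-circle distance is δ·R ≈ 1.775 × 3440 ≈ 6107 nmi, so the target fraction is f = 4400/6107 ≈ 0.721.
Interpolate at f ≈ 0.721 with slerp weights a = sin((1−f)δ)/sin δ ≈ 0.486, b = sin(fδ)/sin δ ≈ 0.978.
p = a·p₁ + b·p₂ ≈ (-0.447, -0.656, 0.609); φ = arcsin(p_z) ≈ 37.49°, λ = atan2(p_y, p_x) ≈ -124.29°.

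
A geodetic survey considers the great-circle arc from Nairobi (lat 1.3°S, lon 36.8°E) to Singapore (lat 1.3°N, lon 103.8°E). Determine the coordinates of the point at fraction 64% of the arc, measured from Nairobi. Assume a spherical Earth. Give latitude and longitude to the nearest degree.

≈ lat 0°N, lon 80°E

Convert each endpoint to a unit vector on the sphere (x = cos φ cos λ, y = cos φ sin λ, z = sin φ).
The central angle between the endpoints is δ = arccos(p₁·p₂) ≈ 1.170 rad (67.0°).
Interpolate at f = 0.64 with slerp weights a = sin((1−f)δ)/sin δ ≈ 0.444, b = sin(fδ)/sin δ ≈ 0.739.
p = a·p₁ + b·p₂ ≈ (0.179, 0.984, 0.007); φ = arcsin(p_z) ≈ 0.38°, λ = atan2(p_y, p_x) ≈ 79.68°.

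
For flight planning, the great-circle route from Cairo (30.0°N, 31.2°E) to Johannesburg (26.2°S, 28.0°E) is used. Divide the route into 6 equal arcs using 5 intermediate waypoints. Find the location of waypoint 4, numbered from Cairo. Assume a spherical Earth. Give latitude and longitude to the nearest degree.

From cos δ = sin φ₁ sin φ₂ + cos φ₁ cos φ₂ cos Δλ, the central angle is δ ≈ 0.982 rad (56.3°).
Interpolate at f = 4/6 with slerp weights a = sin((1−f)δ)/sin δ ≈ 0.387, b = sin(fδ)/sin δ ≈ 0.732.
p = a·p₁ + b·p₂ ≈ (0.867, 0.482, -0.130); φ = arcsin(p_z) ≈ -7.47°, λ = atan2(p_y, p_x) ≈ 29.08°.

≈ 7°S, 29°E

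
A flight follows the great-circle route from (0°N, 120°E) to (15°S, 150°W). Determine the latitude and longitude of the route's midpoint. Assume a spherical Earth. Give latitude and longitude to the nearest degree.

Convert each endpoint to a unit vector on the sphere (x = cos φ cos λ, y = cos φ sin λ, z = sin φ).
The central angle between the endpoints is δ = arccos(p₁·p₂) ≈ 1.571 rad (90.0°).
Interpolate at f = 1/2 with slerp weights a = sin((1−f)δ)/sin δ ≈ 0.707, b = sin(fδ)/sin δ ≈ 0.707.
p = a·p₁ + b·p₂ ≈ (-0.945, 0.271, -0.183); φ = arcsin(p_z) ≈ -10.55°, λ = atan2(p_y, p_x) ≈ 164.01°.

≈ (11°S, 164°E)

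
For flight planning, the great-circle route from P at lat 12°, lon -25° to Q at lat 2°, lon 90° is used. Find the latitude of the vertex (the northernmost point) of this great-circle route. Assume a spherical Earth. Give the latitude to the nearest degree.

The great circle lies in the plane with unit normal n̂ = (p₁ × p₂)/|p₁ × p₂|.
Here n̂_z ≈ +0.969; the vertex latitude is φ_max = arccos|n̂_z| ≈ 14.2°.
Check via Clairaut: cos φ_max = |cos φ₁| · sin C = cos(12.0°)·sin(82.3°) ≈ 0.969, again giving ≈ 14.2°.

≈ 14°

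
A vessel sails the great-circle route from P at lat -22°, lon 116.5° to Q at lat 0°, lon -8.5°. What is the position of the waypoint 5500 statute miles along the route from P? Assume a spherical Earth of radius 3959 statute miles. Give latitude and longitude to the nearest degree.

≈ lat -17°, lon 31°

From cos δ = sin φ₁ sin φ₂ + cos φ₁ cos φ₂ cos Δλ, the central angle is δ ≈ 2.132 rad (122.1°). The total great-circle distance is δ·R ≈ 2.132 × 3959 ≈ 8439 mi, so the target fraction is f = 5500/8439 ≈ 0.652.
Interpolate at f ≈ 0.652 with slerp weights a = sin((1−f)δ)/sin δ ≈ 0.798, b = sin(fδ)/sin δ ≈ 1.161.
p = a·p₁ + b·p₂ ≈ (0.818, 0.491, -0.299); φ = arcsin(p_z) ≈ -17.40°, λ = atan2(p_y, p_x) ≈ 30.94°.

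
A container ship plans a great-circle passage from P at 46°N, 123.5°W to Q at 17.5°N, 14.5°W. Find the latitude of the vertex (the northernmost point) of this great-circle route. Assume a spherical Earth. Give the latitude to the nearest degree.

The great circle lies in the plane with unit normal n̂ = (p₁ × p₂)/|p₁ × p₂|.
Here n̂_z ≈ +0.626; the vertex latitude is φ_max = arccos|n̂_z| ≈ 51.2°.
Check via Clairaut: cos φ_max = |cos φ₁| · sin C = cos(46.0°)·sin(64.4°) ≈ 0.626, again giving ≈ 51.2°.

≈ 51°N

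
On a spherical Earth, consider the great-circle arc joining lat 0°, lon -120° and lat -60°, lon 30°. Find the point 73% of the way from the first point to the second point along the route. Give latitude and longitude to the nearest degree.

From cos δ = sin φ₁ sin φ₂ + cos φ₁ cos φ₂ cos Δλ, the central angle is δ ≈ 2.019 rad (115.7°).
Interpolate at f = 0.73 with slerp weights a = sin((1−f)δ)/sin δ ≈ 0.575, b = sin(fδ)/sin δ ≈ 1.104.
p = a·p₁ + b·p₂ ≈ (0.191, -0.222, -0.956); φ = arcsin(p_z) ≈ -72.99°, λ = atan2(p_y, p_x) ≈ -49.37°.

≈ lat -73°, lon -49°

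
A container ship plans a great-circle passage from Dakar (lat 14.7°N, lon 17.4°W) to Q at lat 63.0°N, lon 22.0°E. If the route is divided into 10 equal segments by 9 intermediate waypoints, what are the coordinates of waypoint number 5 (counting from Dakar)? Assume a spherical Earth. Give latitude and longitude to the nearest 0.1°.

≈ lat 40.3°N, lon 5.1°W

Write both endpoints as unit vectors p₁, p₂ with components (cos φ cos λ, cos φ sin λ, sin φ).
The central angle between the endpoints is δ = arccos(p₁·p₂) ≈ 0.970 rad (55.6°).
Interpolate at f = 5/10 with slerp weights a = sin((1−f)δ)/sin δ ≈ 0.565, b = sin(fδ)/sin δ ≈ 0.565.
p = a·p₁ + b·p₂ ≈ (0.760, -0.067, 0.647); φ = arcsin(p_z) ≈ 40.31°, λ = atan2(p_y, p_x) ≈ -5.07°.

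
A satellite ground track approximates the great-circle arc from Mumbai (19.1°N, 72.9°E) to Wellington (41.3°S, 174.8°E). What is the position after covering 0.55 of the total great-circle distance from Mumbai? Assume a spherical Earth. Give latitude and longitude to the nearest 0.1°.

≈ 20.6°S, 120.5°E

Convert each endpoint to a unit vector on the sphere (x = cos φ cos λ, y = cos φ sin λ, z = sin φ).
The central angle between the endpoints is δ = arccos(p₁·p₂) ≈ 1.942 rad (111.2°).
Interpolate at f = 0.55 with slerp weights a = sin((1−f)δ)/sin δ ≈ 0.823, b = sin(fδ)/sin δ ≈ 0.940.
p = a·p₁ + b·p₂ ≈ (-0.475, 0.807, -0.351); φ = arcsin(p_z) ≈ -20.56°, λ = atan2(p_y, p_x) ≈ 120.47°.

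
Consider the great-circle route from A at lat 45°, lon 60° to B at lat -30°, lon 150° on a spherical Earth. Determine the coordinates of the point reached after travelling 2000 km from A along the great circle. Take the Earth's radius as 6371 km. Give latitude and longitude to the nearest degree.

Write both endpoints as unit vectors p₁, p₂ with components (cos φ cos λ, cos φ sin λ, sin φ).
The central angle between the endpoints is δ = arccos(p₁·p₂) ≈ 1.932 rad (110.7°). The total great-circle distance is δ·R ≈ 1.932 × 6371 ≈ 12310 km, so the target fraction is f = 2000/12310 ≈ 0.162.
Interpolate at f ≈ 0.162 with slerp weights a = sin((1−f)δ)/sin δ ≈ 1.068, b = sin(fδ)/sin δ ≈ 0.330.
p = a·p₁ + b·p₂ ≈ (0.130, 0.797, 0.590); φ = arcsin(p_z) ≈ 36.16°, λ = atan2(p_y, p_x) ≈ 80.74°.

≈ lat 36°, lon 81°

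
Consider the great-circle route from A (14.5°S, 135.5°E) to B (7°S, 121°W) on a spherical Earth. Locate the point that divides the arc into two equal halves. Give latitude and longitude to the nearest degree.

Write both endpoints as unit vectors p₁, p₂ with components (cos φ cos λ, cos φ sin λ, sin φ).
The central angle between the endpoints is δ = arccos(p₁·p₂) ≈ 1.766 rad (101.2°).
Interpolate at f = 1/2 with slerp weights a = sin((1−f)δ)/sin δ ≈ 0.788, b = sin(fδ)/sin δ ≈ 0.788.
p = a·p₁ + b·p₂ ≈ (-0.946, -0.136, -0.293); φ = arcsin(p_z) ≈ -17.05°, λ = atan2(p_y, p_x) ≈ -171.85°.

≈ (17°S, 172°W)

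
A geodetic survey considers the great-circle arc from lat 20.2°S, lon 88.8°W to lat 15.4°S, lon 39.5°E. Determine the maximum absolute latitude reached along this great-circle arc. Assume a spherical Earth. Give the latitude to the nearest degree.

The great circle lies in the plane with unit normal n̂ = (p₁ × p₂)/|p₁ × p₂|.
Here n̂_z ≈ +0.804; the vertex latitude is φ_max = arccos|n̂_z| ≈ 36.5°.
Check via Clairaut: cos φ_max = |cos φ₁| · sin C = cos(20.2°)·sin(121.1°) ≈ 0.804, again giving ≈ 36.5°.

≈ 36°S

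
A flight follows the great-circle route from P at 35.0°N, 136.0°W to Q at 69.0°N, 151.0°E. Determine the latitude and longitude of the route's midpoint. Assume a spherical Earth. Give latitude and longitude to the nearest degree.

≈ 57°N, 156°W

From cos δ = sin φ₁ sin φ₂ + cos φ₁ cos φ₂ cos Δλ, the central angle is δ ≈ 0.900 rad (51.6°).
Interpolate at f = 1/2 with slerp weights a = sin((1−f)δ)/sin δ ≈ 0.555, b = sin(fδ)/sin δ ≈ 0.555.
p = a·p₁ + b·p₂ ≈ (-0.501, -0.220, 0.837); φ = arcsin(p_z) ≈ 56.82°, λ = atan2(p_y, p_x) ≈ -156.35°.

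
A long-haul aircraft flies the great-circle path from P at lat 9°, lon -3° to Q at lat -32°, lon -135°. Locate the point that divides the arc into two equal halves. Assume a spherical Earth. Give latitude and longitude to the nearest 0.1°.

Convert each endpoint to a unit vector on the sphere (x = cos φ cos λ, y = cos φ sin λ, z = sin φ).
The central angle between the endpoints is δ = arccos(p₁·p₂) ≈ 2.270 rad (130.0°).
Interpolate at f = 1/2 with slerp weights a = sin((1−f)δ)/sin δ ≈ 1.184, b = sin(fδ)/sin δ ≈ 1.184.
p = a·p₁ + b·p₂ ≈ (0.458, -0.771, -0.442); φ = arcsin(p_z) ≈ -26.25°, λ = atan2(p_y, p_x) ≈ -59.30°.

≈ lat -26.2°, lon -59.3°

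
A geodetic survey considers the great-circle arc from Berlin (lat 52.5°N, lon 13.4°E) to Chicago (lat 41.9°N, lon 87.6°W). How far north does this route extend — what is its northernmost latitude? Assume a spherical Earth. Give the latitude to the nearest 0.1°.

≈ 60.2°N

The great circle lies in the plane with unit normal n̂ = (p₁ × p₂)/|p₁ × p₂|.
Here n̂_z ≈ -0.496; the vertex latitude is φ_max = arccos|n̂_z| ≈ 60.2°.
Check via Clairaut: cos φ_max = |cos φ₁| · sin C = cos(52.5°)·sin(54.6°) ≈ 0.496, again giving ≈ 60.2°.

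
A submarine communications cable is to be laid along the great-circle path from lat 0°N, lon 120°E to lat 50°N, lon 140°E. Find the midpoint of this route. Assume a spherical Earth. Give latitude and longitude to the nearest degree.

The haversine formula gives a central angle δ ≈ 0.922 rad (52.8°) between the endpoints.
Interpolate at f = 1/2 with slerp weights a = sin((1−f)δ)/sin δ ≈ 0.558, b = sin(fδ)/sin δ ≈ 0.558.
p = a·p₁ + b·p₂ ≈ (-0.554, 0.714, 0.428); φ = arcsin(p_z) ≈ 25.32°, λ = atan2(p_y, p_x) ≈ 127.80°.

≈ lat 25°N, lon 128°E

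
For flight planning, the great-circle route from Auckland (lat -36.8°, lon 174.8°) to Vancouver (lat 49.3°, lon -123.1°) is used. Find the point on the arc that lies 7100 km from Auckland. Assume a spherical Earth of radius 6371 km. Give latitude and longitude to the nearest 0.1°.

≈ lat 18.5°, lon -151.3°

Convert each endpoint to a unit vector on the sphere (x = cos φ cos λ, y = cos φ sin λ, z = sin φ).
The central angle between the endpoints is δ = arccos(p₁·p₂) ≈ 1.782 rad (102.1°). The total great-circle distance is δ·R ≈ 1.782 × 6371 ≈ 11354 km, so the target fraction is f = 7100/11354 ≈ 0.625.
Interpolate at f ≈ 0.625 with slerp weights a = sin((1−f)δ)/sin δ ≈ 0.633, b = sin(fδ)/sin δ ≈ 0.918.
p = a·p₁ + b·p₂ ≈ (-0.832, -0.456, 0.317); φ = arcsin(p_z) ≈ 18.46°, λ = atan2(p_y, p_x) ≈ -151.30°.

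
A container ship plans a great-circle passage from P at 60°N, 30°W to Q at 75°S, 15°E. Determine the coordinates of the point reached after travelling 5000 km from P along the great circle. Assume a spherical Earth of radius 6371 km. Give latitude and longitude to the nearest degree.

≈ 16°N, 18°W

Write both endpoints as unit vectors p₁, p₂ with components (cos φ cos λ, cos φ sin λ, sin φ).
The central angle between the endpoints is δ = arccos(p₁·p₂) ≈ 2.411 rad (138.2°). The total great-circle distance is δ·R ≈ 2.411 × 6371 ≈ 15363 km, so the target fraction is f = 5000/15363 ≈ 0.325.
Interpolate at f ≈ 0.325 with slerp weights a = sin((1−f)δ)/sin δ ≈ 1.497, b = sin(fδ)/sin δ ≈ 1.059.
p = a·p₁ + b·p₂ ≈ (0.913, -0.303, 0.273); φ = arcsin(p_z) ≈ 15.84°, λ = atan2(p_y, p_x) ≈ -18.37°.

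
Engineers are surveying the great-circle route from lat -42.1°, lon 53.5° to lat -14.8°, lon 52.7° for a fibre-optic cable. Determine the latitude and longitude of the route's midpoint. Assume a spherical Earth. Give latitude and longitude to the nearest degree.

Convert each endpoint to a unit vector on the sphere (x = cos φ cos λ, y = cos φ sin λ, z = sin φ).
The central angle between the endpoints is δ = arccos(p₁·p₂) ≈ 0.477 rad (27.3°).
Interpolate at f = 1/2 with slerp weights a = sin((1−f)δ)/sin δ ≈ 0.515, b = sin(fδ)/sin δ ≈ 0.515.
p = a·p₁ + b·p₂ ≈ (0.529, 0.703, -0.476); φ = arcsin(p_z) ≈ -28.45°, λ = atan2(p_y, p_x) ≈ 53.05°.

≈ lat -28°, lon 53°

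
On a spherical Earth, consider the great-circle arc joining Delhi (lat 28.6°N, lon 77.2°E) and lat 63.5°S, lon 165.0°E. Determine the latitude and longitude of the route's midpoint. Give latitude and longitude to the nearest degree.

Write both endpoints as unit vectors p₁, p₂ with components (cos φ cos λ, cos φ sin λ, sin φ).
The central angle between the endpoints is δ = arccos(p₁·p₂) ≈ 1.997 rad (114.4°).
Interpolate at f = 1/2 with slerp weights a = sin((1−f)δ)/sin δ ≈ 0.923, b = sin(fδ)/sin δ ≈ 0.923.
p = a·p₁ + b·p₂ ≈ (-0.218, 0.897, -0.384); φ = arcsin(p_z) ≈ -22.60°, λ = atan2(p_y, p_x) ≈ 103.68°.

≈ lat 23°S, lon 104°E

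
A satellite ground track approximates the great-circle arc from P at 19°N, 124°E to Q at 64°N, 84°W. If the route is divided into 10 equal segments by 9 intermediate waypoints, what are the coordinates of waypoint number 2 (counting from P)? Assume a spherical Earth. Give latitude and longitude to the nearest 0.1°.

The haversine formula gives a central angle δ ≈ 1.644 rad (94.2°) between the endpoints.
Interpolate at f = 2/10 with slerp weights a = sin((1−f)δ)/sin δ ≈ 0.970, b = sin(fδ)/sin δ ≈ 0.324.
p = a·p₁ + b·p₂ ≈ (-0.498, 0.619, 0.607); φ = arcsin(p_z) ≈ 37.37°, λ = atan2(p_y, p_x) ≈ 128.81°.

≈ 37.4°N, 128.8°E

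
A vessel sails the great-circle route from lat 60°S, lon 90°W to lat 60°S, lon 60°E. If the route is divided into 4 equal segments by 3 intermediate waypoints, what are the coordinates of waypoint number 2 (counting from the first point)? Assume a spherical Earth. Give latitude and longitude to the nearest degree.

≈ lat 82°S, lon 15°W

The haversine formula gives a central angle δ ≈ 1.008 rad (57.8°) between the endpoints.
Interpolate at f = 2/4 with slerp weights a = sin((1−f)δ)/sin δ ≈ 0.571, b = sin(fδ)/sin δ ≈ 0.571.
p = a·p₁ + b·p₂ ≈ (0.143, -0.038, -0.989); φ = arcsin(p_z) ≈ -81.50°, λ = atan2(p_y, p_x) ≈ -15.00°.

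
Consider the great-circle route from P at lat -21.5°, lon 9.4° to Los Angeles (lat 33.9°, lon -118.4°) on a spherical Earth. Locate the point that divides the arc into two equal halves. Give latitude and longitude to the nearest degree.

The haversine formula gives a central angle δ ≈ 2.315 rad (132.7°) between the endpoints.
Interpolate at f = 1/2 with slerp weights a = sin((1−f)δ)/sin δ ≈ 1.246, b = sin(fδ)/sin δ ≈ 1.246.
p = a·p₁ + b·p₂ ≈ (0.652, -0.720, 0.238); φ = arcsin(p_z) ≈ 13.78°, λ = atan2(p_y, p_x) ≈ -47.86°.

≈ lat 14°, lon -48°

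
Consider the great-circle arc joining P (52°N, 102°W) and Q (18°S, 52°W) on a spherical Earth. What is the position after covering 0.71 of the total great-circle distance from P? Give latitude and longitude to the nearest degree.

From cos δ = sin φ₁ sin φ₂ + cos φ₁ cos φ₂ cos Δλ, the central angle is δ ≈ 1.438 rad (82.4°).
Interpolate at f = 0.71 with slerp weights a = sin((1−f)δ)/sin δ ≈ 0.409, b = sin(fδ)/sin δ ≈ 0.860.
p = a·p₁ + b·p₂ ≈ (0.451, -0.891, 0.056); φ = arcsin(p_z) ≈ 3.22°, λ = atan2(p_y, p_x) ≈ -63.13°.

≈ (3°N, 63°W)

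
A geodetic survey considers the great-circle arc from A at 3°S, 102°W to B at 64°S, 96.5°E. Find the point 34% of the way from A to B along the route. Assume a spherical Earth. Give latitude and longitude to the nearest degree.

≈ 40°S, 109°W

Write both endpoints as unit vectors p₁, p₂ with components (cos φ cos λ, cos φ sin λ, sin φ).
The central angle between the endpoints is δ = arccos(p₁·p₂) ≈ 1.948 rad (111.6°).
Interpolate at f = 0.34 with slerp weights a = sin((1−f)δ)/sin δ ≈ 1.032, b = sin(fδ)/sin δ ≈ 0.661.
p = a·p₁ + b·p₂ ≈ (-0.247, -0.720, -0.648); φ = arcsin(p_z) ≈ -40.42°, λ = atan2(p_y, p_x) ≈ -108.94°.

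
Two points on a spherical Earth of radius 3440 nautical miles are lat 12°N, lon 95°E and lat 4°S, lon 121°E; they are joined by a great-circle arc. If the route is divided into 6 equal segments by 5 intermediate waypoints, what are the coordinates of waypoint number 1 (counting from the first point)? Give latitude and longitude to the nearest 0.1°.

≈ lat 9.4°N, lon 99.4°E

Write both endpoints as unit vectors p₁, p₂ with components (cos φ cos λ, cos φ sin λ, sin φ).
The central angle between the endpoints is δ = arccos(p₁·p₂) ≈ 0.531 rad (30.4°).
Interpolate at f = 1/6 with slerp weights a = sin((1−f)δ)/sin δ ≈ 0.846, b = sin(fδ)/sin δ ≈ 0.175.
p = a·p₁ + b·p₂ ≈ (-0.162, 0.973, 0.164); φ = arcsin(p_z) ≈ 9.42°, λ = atan2(p_y, p_x) ≈ 99.44°.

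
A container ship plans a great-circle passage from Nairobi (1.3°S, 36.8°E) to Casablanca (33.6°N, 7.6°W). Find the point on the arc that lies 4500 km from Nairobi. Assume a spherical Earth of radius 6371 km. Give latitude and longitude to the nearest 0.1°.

≈ 25.8°N, 5.7°E

Write both endpoints as unit vectors p₁, p₂ with components (cos φ cos λ, cos φ sin λ, sin φ).
The central angle between the endpoints is δ = arccos(p₁·p₂) ≈ 0.949 rad (54.4°). The total great-circle distance is δ·R ≈ 0.949 × 6371 ≈ 6047 km, so the target fraction is f = 4500/6047 ≈ 0.744.
Interpolate at f ≈ 0.744 with slerp weights a = sin((1−f)δ)/sin δ ≈ 0.296, b = sin(fδ)/sin δ ≈ 0.798.
p = a·p₁ + b·p₂ ≈ (0.896, 0.089, 0.435); φ = arcsin(p_z) ≈ 25.79°, λ = atan2(p_y, p_x) ≈ 5.68°.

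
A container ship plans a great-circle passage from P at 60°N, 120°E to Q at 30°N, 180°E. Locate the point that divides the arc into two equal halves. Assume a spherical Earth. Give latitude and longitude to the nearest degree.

Convert each endpoint to a unit vector on the sphere (x = cos φ cos λ, y = cos φ sin λ, z = sin φ).
The central angle between the endpoints is δ = arccos(p₁·p₂) ≈ 0.864 rad (49.5°).
Interpolate at f = 1/2 with slerp weights a = sin((1−f)δ)/sin δ ≈ 0.551, b = sin(fδ)/sin δ ≈ 0.551.
p = a·p₁ + b·p₂ ≈ (-0.614, 0.238, 0.752); φ = arcsin(p_z) ≈ 48.77°, λ = atan2(p_y, p_x) ≈ 158.79°.

≈ 49°N, 159°E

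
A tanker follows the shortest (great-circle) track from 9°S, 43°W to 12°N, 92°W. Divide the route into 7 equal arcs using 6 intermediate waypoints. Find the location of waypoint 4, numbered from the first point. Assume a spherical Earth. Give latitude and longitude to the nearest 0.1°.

Convert each endpoint to a unit vector on the sphere (x = cos φ cos λ, y = cos φ sin λ, z = sin φ).
The central angle between the endpoints is δ = arccos(p₁·p₂) ≈ 0.926 rad (53.0°).
Interpolate at f = 4/7 with slerp weights a = sin((1−f)δ)/sin δ ≈ 0.484, b = sin(fδ)/sin δ ≈ 0.632.
p = a·p₁ + b·p₂ ≈ (0.328, -0.943, 0.056); φ = arcsin(p_z) ≈ 3.19°, λ = atan2(p_y, p_x) ≈ -70.84°.

≈ 3.2°N, 70.8°W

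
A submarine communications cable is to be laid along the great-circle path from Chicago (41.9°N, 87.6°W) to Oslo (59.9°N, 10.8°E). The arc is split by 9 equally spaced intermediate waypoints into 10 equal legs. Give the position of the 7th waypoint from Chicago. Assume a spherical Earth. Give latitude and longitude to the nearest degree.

≈ (64°N, 26°W)

Convert each endpoint to a unit vector on the sphere (x = cos φ cos λ, y = cos φ sin λ, z = sin φ).
The central angle between the endpoints is δ = arccos(p₁·p₂) ≈ 1.020 rad (58.4°).
Interpolate at f = 7/10 with slerp weights a = sin((1−f)δ)/sin δ ≈ 0.354, b = sin(fδ)/sin δ ≈ 0.769.
p = a·p₁ + b·p₂ ≈ (0.390, -0.191, 0.901); φ = arcsin(p_z) ≈ 64.29°, λ = atan2(p_y, p_x) ≈ -26.08°.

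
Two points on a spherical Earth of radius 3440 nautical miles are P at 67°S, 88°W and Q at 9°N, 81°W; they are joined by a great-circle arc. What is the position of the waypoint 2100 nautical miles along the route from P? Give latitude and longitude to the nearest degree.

≈ 32°S, 83°W

The haversine formula gives a central angle δ ≈ 1.329 rad (76.2°) between the endpoints. The total great-circle distance is δ·R ≈ 1.329 × 3440 ≈ 4573 nmi, so the target fraction is f = 2100/4573 ≈ 0.459.
Interpolate at f ≈ 0.459 with slerp weights a = sin((1−f)δ)/sin δ ≈ 0.678, b = sin(fδ)/sin δ ≈ 0.590.
p = a·p₁ + b·p₂ ≈ (0.100, -0.841, -0.532); φ = arcsin(p_z) ≈ -32.14°, λ = atan2(p_y, p_x) ≈ -83.19°.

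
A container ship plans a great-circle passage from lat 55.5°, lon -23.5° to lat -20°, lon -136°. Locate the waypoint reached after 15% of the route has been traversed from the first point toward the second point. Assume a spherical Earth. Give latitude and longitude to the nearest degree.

Convert each endpoint to a unit vector on the sphere (x = cos φ cos λ, y = cos φ sin λ, z = sin φ).
The central angle between the endpoints is δ = arccos(p₁·p₂) ≈ 2.078 rad (119.0°).
Interpolate at f = 0.15 with slerp weights a = sin((1−f)δ)/sin δ ≈ 1.122, b = sin(fδ)/sin δ ≈ 0.351.
p = a·p₁ + b·p₂ ≈ (0.346, -0.482, 0.805); φ = arcsin(p_z) ≈ 53.59°, λ = atan2(p_y, p_x) ≈ -54.37°.

≈ lat 54°, lon -54°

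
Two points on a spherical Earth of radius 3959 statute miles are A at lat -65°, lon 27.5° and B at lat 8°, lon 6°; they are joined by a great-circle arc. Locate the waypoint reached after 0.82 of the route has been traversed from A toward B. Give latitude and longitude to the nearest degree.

Write both endpoints as unit vectors p₁, p₂ with components (cos φ cos λ, cos φ sin λ, sin φ).
The central angle between the endpoints is δ = arccos(p₁·p₂) ≈ 1.304 rad (74.7°).
Interpolate at f = 0.82 with slerp weights a = sin((1−f)δ)/sin δ ≈ 0.241, b = sin(fδ)/sin δ ≈ 0.909.
p = a·p₁ + b·p₂ ≈ (0.986, 0.141, -0.092); φ = arcsin(p_z) ≈ -5.28°, λ = atan2(p_y, p_x) ≈ 8.15°.

≈ lat -5°, lon 8°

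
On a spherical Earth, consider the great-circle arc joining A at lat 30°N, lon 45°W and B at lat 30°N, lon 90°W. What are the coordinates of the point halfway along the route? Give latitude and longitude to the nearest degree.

≈ lat 32°N, lon 68°W

Write both endpoints as unit vectors p₁, p₂ with components (cos φ cos λ, cos φ sin λ, sin φ).
The central angle between the endpoints is δ = arccos(p₁·p₂) ≈ 0.676 rad (38.7°).
Interpolate at f = 1/2 with slerp weights a = sin((1−f)δ)/sin δ ≈ 0.530, b = sin(fδ)/sin δ ≈ 0.530.
p = a·p₁ + b·p₂ ≈ (0.325, -0.783, 0.530); φ = arcsin(p_z) ≈ 32.00°, λ = atan2(p_y, p_x) ≈ -67.50°.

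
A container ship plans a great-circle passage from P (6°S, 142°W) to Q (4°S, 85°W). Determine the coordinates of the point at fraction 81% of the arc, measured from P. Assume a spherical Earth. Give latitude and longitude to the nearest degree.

≈ (5°S, 96°W)

Convert each endpoint to a unit vector on the sphere (x = cos φ cos λ, y = cos φ sin λ, z = sin φ).
The central angle between the endpoints is δ = arccos(p₁·p₂) ≈ 0.991 rad (56.8°).
Interpolate at f = 0.81 with slerp weights a = sin((1−f)δ)/sin δ ≈ 0.224, b = sin(fδ)/sin δ ≈ 0.860.
p = a·p₁ + b·p₂ ≈ (-0.101, -0.991, -0.083); φ = arcsin(p_z) ≈ -4.78°, λ = atan2(p_y, p_x) ≈ -95.79°.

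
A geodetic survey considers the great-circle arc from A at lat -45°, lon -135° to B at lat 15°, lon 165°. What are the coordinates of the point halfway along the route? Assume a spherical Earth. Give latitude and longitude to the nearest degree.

Convert each endpoint to a unit vector on the sphere (x = cos φ cos λ, y = cos φ sin λ, z = sin φ).
The central angle between the endpoints is δ = arccos(p₁·p₂) ≈ 1.412 rad (80.9°).
Interpolate at f = 1/2 with slerp weights a = sin((1−f)δ)/sin δ ≈ 0.657, b = sin(fδ)/sin δ ≈ 0.657.
p = a·p₁ + b·p₂ ≈ (-0.941, -0.164, -0.295); φ = arcsin(p_z) ≈ -17.13°, λ = atan2(p_y, p_x) ≈ -170.10°.

≈ lat -17°, lon -170°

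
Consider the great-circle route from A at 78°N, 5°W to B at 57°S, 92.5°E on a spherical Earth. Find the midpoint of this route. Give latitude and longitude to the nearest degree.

≈ 14°N, 71°E

Convert each endpoint to a unit vector on the sphere (x = cos φ cos λ, y = cos φ sin λ, z = sin φ).
The central angle between the endpoints is δ = arccos(p₁·p₂) ≈ 2.559 rad (146.6°).
Interpolate at f = 1/2 with slerp weights a = sin((1−f)δ)/sin δ ≈ 1.741, b = sin(fδ)/sin δ ≈ 1.741.
p = a·p₁ + b·p₂ ≈ (0.319, 0.916, 0.243); φ = arcsin(p_z) ≈ 14.06°, λ = atan2(p_y, p_x) ≈ 70.78°.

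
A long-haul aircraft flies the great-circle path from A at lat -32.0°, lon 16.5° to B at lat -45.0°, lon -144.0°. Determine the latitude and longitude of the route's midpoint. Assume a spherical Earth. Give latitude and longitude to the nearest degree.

The haversine formula gives a central angle δ ≈ 1.763 rad (101.0°) between the endpoints.
Interpolate at f = 1/2 with slerp weights a = sin((1−f)δ)/sin δ ≈ 0.786, b = sin(fδ)/sin δ ≈ 0.786.
p = a·p₁ + b·p₂ ≈ (0.189, -0.137, -0.972); φ = arcsin(p_z) ≈ -76.47°, λ = atan2(p_y, p_x) ≈ -35.94°.

≈ lat -76°, lon -36°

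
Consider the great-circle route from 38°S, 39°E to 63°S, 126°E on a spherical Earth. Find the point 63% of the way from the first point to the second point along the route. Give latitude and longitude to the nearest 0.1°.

≈ 61.8°S, 80.9°E

The haversine formula gives a central angle δ ≈ 0.968 rad (55.4°) between the endpoints.
Interpolate at f = 0.63 with slerp weights a = sin((1−f)δ)/sin δ ≈ 0.426, b = sin(fδ)/sin δ ≈ 0.695.
p = a·p₁ + b·p₂ ≈ (0.075, 0.466, -0.881); φ = arcsin(p_z) ≈ -61.81°, λ = atan2(p_y, p_x) ≈ 80.86°.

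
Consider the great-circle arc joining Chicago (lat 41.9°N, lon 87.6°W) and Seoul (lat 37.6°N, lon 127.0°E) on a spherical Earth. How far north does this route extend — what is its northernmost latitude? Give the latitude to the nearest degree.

≈ 70°N

The great circle lies in the plane with unit normal n̂ = (p₁ × p₂)/|p₁ × p₂|.
Here n̂_z ≈ -0.336; the vertex latitude is φ_max = arccos|n̂_z| ≈ 70.4°.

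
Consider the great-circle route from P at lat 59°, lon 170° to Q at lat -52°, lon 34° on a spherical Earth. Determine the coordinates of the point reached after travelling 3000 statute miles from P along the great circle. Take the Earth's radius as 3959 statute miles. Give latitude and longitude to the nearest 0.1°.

Convert each endpoint to a unit vector on the sphere (x = cos φ cos λ, y = cos φ sin λ, z = sin φ).
The central angle between the endpoints is δ = arccos(p₁·p₂) ≈ 2.699 rad (154.6°). The total great-circle distance is δ·R ≈ 2.699 × 3959 ≈ 10684 mi, so the target fraction is f = 3000/10684 ≈ 0.281.
Interpolate at f ≈ 0.281 with slerp weights a = sin((1−f)δ)/sin δ ≈ 2.176, b = sin(fδ)/sin δ ≈ 1.604.
p = a·p₁ + b·p₂ ≈ (-0.285, 0.747, 0.601); φ = arcsin(p_z) ≈ 36.94°, λ = atan2(p_y, p_x) ≈ 110.88°.

≈ lat 36.9°, lon 110.9°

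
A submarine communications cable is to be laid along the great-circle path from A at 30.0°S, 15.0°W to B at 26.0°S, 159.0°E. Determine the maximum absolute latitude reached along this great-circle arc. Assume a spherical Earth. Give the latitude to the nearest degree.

The great circle lies in the plane with unit normal n̂ = (p₁ × p₂)/|p₁ × p₂|.
Here n̂_z ≈ +0.098; the vertex latitude is φ_max = arccos|n̂_z| ≈ 84.4°.
Check via Clairaut: cos φ_max = |cos φ₁| · sin C = cos(30.0°)·sin(173.5°) ≈ 0.098, again giving ≈ 84.4°.

≈ 84°S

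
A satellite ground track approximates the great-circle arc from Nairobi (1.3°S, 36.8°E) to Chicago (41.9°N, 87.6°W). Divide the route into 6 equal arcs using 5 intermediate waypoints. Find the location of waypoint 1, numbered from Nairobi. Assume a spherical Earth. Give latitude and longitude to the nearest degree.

The haversine formula gives a central angle δ ≈ 2.021 rad (115.8°) between the endpoints.
Interpolate at f = 1/6 with slerp weights a = sin((1−f)δ)/sin δ ≈ 1.104, b = sin(fδ)/sin δ ≈ 0.367.
p = a·p₁ + b·p₂ ≈ (0.895, 0.388, 0.220); φ = arcsin(p_z) ≈ 12.72°, λ = atan2(p_y, p_x) ≈ 23.43°.

≈ 13°N, 23°E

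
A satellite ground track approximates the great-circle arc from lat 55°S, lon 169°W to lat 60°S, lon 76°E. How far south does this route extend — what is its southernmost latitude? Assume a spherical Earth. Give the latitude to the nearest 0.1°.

≈ 71.3°S

The great circle lies in the plane with unit normal n̂ = (p₁ × p₂)/|p₁ × p₂|.
Here n̂_z ≈ -0.321; the vertex latitude is φ_max = arccos|n̂_z| ≈ 71.3°.
Check via Clairaut: cos φ_max = |cos φ₁| · sin C = cos(55.0°)·sin(145.9°) ≈ 0.321, again giving ≈ 71.3°.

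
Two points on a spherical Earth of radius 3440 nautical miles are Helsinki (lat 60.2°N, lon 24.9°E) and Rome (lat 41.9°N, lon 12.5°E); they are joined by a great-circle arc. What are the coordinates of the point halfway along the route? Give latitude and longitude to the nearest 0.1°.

≈ lat 51.2°N, lon 17.5°E

From cos δ = sin φ₁ sin φ₂ + cos φ₁ cos φ₂ cos Δλ, the central angle is δ ≈ 0.346 rad (19.8°).
Interpolate at f = 1/2 with slerp weights a = sin((1−f)δ)/sin δ ≈ 0.508, b = sin(fδ)/sin δ ≈ 0.508.
p = a·p₁ + b·p₂ ≈ (0.598, 0.188, 0.779); φ = arcsin(p_z) ≈ 51.21°, λ = atan2(p_y, p_x) ≈ 17.46°.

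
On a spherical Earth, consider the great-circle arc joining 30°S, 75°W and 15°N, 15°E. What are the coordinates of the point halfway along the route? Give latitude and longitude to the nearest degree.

≈ 11°S, 27°W

Convert each endpoint to a unit vector on the sphere (x = cos φ cos λ, y = cos φ sin λ, z = sin φ).
The central angle between the endpoints is δ = arccos(p₁·p₂) ≈ 1.701 rad (97.4°).
Interpolate at f = 1/2 with slerp weights a = sin((1−f)δ)/sin δ ≈ 0.758, b = sin(fδ)/sin δ ≈ 0.758.
p = a·p₁ + b·p₂ ≈ (0.877, -0.444, -0.183); φ = arcsin(p_z) ≈ -10.53°, λ = atan2(p_y, p_x) ≈ -26.88°.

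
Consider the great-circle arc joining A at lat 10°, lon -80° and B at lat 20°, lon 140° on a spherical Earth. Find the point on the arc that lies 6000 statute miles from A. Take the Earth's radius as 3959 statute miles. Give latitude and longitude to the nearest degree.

≈ lat 37°, lon -174°

Write both endpoints as unit vectors p₁, p₂ with components (cos φ cos λ, cos φ sin λ, sin φ).
The central angle between the endpoints is δ = arccos(p₁·p₂) ≈ 2.278 rad (130.5°). The total great-circle distance is δ·R ≈ 2.278 × 3959 ≈ 9018 mi, so the target fraction is f = 6000/9018 ≈ 0.665.
Interpolate at f ≈ 0.665 with slerp weights a = sin((1−f)δ)/sin δ ≈ 0.908, b = sin(fδ)/sin δ ≈ 1.313.
p = a·p₁ + b·p₂ ≈ (-0.790, -0.088, 0.607); φ = arcsin(p_z) ≈ 37.36°, λ = atan2(p_y, p_x) ≈ -173.67°.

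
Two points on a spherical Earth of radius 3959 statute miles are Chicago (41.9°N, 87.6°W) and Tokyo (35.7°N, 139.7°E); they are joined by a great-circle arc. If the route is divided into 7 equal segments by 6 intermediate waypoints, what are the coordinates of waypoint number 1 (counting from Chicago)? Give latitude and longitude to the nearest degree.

Convert each endpoint to a unit vector on the sphere (x = cos φ cos λ, y = cos φ sin λ, z = sin φ).
The central angle between the endpoints is δ = arccos(p₁·p₂) ≈ 1.591 rad (91.2°).
Interpolate at f = 1/7 with slerp weights a = sin((1−f)δ)/sin δ ≈ 0.979, b = sin(fδ)/sin δ ≈ 0.225.
p = a·p₁ + b·p₂ ≈ (-0.109, -0.610, 0.785); φ = arcsin(p_z) ≈ 51.74°, λ = atan2(p_y, p_x) ≈ -100.15°.

≈ 52°N, 100°W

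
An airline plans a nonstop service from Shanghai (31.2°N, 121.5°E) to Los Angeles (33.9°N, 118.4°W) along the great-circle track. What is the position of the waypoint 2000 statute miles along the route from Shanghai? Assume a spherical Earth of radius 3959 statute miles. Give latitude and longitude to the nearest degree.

The haversine formula gives a central angle δ ≈ 1.638 rad (93.8°) between the endpoints. The total great-circle distance is δ·R ≈ 1.638 × 3959 ≈ 6485 mi, so the target fraction is f = 2000/6485 ≈ 0.308.
Interpolate at f ≈ 0.308 with slerp weights a = sin((1−f)δ)/sin δ ≈ 0.908, b = sin(fδ)/sin δ ≈ 0.485.
p = a·p₁ + b·p₂ ≈ (-0.597, 0.308, 0.741); φ = arcsin(p_z) ≈ 47.79°, λ = atan2(p_y, p_x) ≈ 152.73°.

≈ (48°N, 153°E)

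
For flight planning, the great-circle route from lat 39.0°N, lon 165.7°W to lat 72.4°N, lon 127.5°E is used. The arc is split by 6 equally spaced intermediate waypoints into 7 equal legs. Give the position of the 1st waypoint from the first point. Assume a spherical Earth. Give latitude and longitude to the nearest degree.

≈ lat 45°N, lon 169°W

Convert each endpoint to a unit vector on the sphere (x = cos φ cos λ, y = cos φ sin λ, z = sin φ).
The central angle between the endpoints is δ = arccos(p₁·p₂) ≈ 0.806 rad (46.2°).
Interpolate at f = 1/7 with slerp weights a = sin((1−f)δ)/sin δ ≈ 0.883, b = sin(fδ)/sin δ ≈ 0.159.
p = a·p₁ + b·p₂ ≈ (-0.694, -0.131, 0.708); φ = arcsin(p_z) ≈ 45.04°, λ = atan2(p_y, p_x) ≈ -169.29°.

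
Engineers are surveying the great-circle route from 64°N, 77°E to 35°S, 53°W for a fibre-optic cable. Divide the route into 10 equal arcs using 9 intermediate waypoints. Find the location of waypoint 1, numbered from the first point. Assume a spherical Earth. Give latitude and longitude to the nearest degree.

Write both endpoints as unit vectors p₁, p₂ with components (cos φ cos λ, cos φ sin λ, sin φ).
The central angle between the endpoints is δ = arccos(p₁·p₂) ≈ 2.413 rad (138.3°).
Interpolate at f = 1/10 with slerp weights a = sin((1−f)δ)/sin δ ≈ 1.239, b = sin(fδ)/sin δ ≈ 0.359.
p = a·p₁ + b·p₂ ≈ (0.299, 0.294, 0.908); φ = arcsin(p_z) ≈ 65.18°, λ = atan2(p_y, p_x) ≈ 44.53°.

≈ 65°N, 45°E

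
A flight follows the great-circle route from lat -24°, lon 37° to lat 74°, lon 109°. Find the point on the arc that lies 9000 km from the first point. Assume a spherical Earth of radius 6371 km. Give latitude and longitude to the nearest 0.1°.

≈ lat 53.4°, lon 64.2°

From cos δ = sin φ₁ sin φ₂ + cos φ₁ cos φ₂ cos Δλ, the central angle is δ ≈ 1.889 rad (108.3°). The total great-circle distance is δ·R ≈ 1.889 × 6371 ≈ 12037 km, so the target fraction is f = 9000/12037 ≈ 0.748.
Interpolate at f ≈ 0.748 with slerp weights a = sin((1−f)δ)/sin δ ≈ 0.483, b = sin(fδ)/sin δ ≈ 1.040.
p = a·p₁ + b·p₂ ≈ (0.259, 0.537, 0.803); φ = arcsin(p_z) ≈ 53.42°, λ = atan2(p_y, p_x) ≈ 64.22°.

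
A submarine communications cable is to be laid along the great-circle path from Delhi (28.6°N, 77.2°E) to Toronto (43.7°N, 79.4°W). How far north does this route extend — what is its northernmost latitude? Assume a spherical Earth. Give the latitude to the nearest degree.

The great circle lies in the plane with unit normal n̂ = (p₁ × p₂)/|p₁ × p₂|.
Here n̂_z ≈ -0.260; the vertex latitude is φ_max = arccos|n̂_z| ≈ 74.9°.
Check via Clairaut: cos φ_max = |cos φ₁| · sin C = cos(28.6°)·sin(17.3°) ≈ 0.260, again giving ≈ 74.9°.

≈ 75°N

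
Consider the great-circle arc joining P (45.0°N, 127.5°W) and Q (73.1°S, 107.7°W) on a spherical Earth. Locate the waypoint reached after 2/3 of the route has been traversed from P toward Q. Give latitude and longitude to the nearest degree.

The haversine formula gives a central angle δ ≈ 2.075 rad (118.9°) between the endpoints.
Interpolate at f = 2/3 with slerp weights a = sin((1−f)δ)/sin δ ≈ 0.729, b = sin(fδ)/sin δ ≈ 1.122.
p = a·p₁ + b·p₂ ≈ (-0.413, -0.719, -0.559); φ = arcsin(p_z) ≈ -33.96°, λ = atan2(p_y, p_x) ≈ -119.84°.

≈ (34°S, 120°W)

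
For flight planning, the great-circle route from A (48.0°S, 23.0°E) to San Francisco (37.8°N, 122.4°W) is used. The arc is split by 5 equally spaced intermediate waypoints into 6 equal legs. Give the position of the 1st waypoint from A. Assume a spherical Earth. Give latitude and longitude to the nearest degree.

≈ (46°S, 15°W)

The haversine formula gives a central angle δ ≈ 2.670 rad (153.0°) between the endpoints.
Interpolate at f = 1/6 with slerp weights a = sin((1−f)δ)/sin δ ≈ 1.746, b = sin(fδ)/sin δ ≈ 0.947.
p = a·p₁ + b·p₂ ≈ (0.675, -0.175, -0.717); φ = arcsin(p_z) ≈ -45.82°, λ = atan2(p_y, p_x) ≈ -14.56°.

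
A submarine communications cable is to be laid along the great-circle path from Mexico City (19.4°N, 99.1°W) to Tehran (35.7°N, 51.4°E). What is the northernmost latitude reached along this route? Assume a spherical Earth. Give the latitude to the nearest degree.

The great circle lies in the plane with unit normal n̂ = (p₁ × p₂)/|p₁ × p₂|.
Here n̂_z ≈ +0.428; the vertex latitude is φ_max = arccos|n̂_z| ≈ 64.7°.
Check via Clairaut: cos φ_max = |cos φ₁| · sin C = cos(19.4°)·sin(27.0°) ≈ 0.428, again giving ≈ 64.7°.

≈ 65°N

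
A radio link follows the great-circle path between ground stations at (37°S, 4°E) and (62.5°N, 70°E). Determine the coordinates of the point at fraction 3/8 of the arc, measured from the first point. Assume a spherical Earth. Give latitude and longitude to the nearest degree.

≈ (2°N, 22°E)

From cos δ = sin φ₁ sin φ₂ + cos φ₁ cos φ₂ cos Δλ, the central angle is δ ≈ 1.965 rad (112.6°).
Interpolate at f = 3/8 with slerp weights a = sin((1−f)δ)/sin δ ≈ 1.020, b = sin(fδ)/sin δ ≈ 0.728.
p = a·p₁ + b·p₂ ≈ (0.927, 0.373, 0.032); φ = arcsin(p_z) ≈ 1.81°, λ = atan2(p_y, p_x) ≈ 21.88°.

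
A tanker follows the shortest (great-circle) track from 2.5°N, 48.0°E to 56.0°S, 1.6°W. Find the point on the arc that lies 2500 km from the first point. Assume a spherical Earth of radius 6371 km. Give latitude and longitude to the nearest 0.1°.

Write both endpoints as unit vectors p₁, p₂ with components (cos φ cos λ, cos φ sin λ, sin φ).
The central angle between the endpoints is δ = arccos(p₁·p₂) ≈ 1.239 rad (71.0°). The total great-circle distance is δ·R ≈ 1.239 × 6371 ≈ 7892 km, so the target fraction is f = 2500/7892 ≈ 0.317.
Interpolate at f ≈ 0.317 with slerp weights a = sin((1−f)δ)/sin δ ≈ 0.792, b = sin(fδ)/sin δ ≈ 0.404.
p = a·p₁ + b·p₂ ≈ (0.756, 0.582, -0.301); φ = arcsin(p_z) ≈ -17.50°, λ = atan2(p_y, p_x) ≈ 37.59°.

≈ 17.5°S, 37.6°E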